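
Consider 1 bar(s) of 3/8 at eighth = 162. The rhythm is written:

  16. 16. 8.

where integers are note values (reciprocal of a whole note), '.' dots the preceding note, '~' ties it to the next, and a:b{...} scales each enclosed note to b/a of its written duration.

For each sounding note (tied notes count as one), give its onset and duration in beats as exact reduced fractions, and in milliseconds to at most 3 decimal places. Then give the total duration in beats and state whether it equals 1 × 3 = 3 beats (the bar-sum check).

1) 0.0ms=0b +277.778ms=3/4b
2) 277.778ms=3/4b +277.778ms=3/4b
3) 555.556ms=3/2b +555.556ms=3/2b
Σ=3b of 3 (162bpm 3/8) — PASS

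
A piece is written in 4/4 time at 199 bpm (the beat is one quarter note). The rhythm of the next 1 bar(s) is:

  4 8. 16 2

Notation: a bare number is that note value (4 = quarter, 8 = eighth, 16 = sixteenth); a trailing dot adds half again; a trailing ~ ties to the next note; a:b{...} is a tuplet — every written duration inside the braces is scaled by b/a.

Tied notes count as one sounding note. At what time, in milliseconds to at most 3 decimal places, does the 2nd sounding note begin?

note 2 onset = 1b = 301.508ms

1. 0.0ms @ 0 + 301.508ms (1)
2. 301.508ms @ 1 + 226.131ms (3/4)
3. 527.638ms @ 7/4 + 75.377ms (1/4)
4. 603.015ms @ 2 + 603.015ms (2)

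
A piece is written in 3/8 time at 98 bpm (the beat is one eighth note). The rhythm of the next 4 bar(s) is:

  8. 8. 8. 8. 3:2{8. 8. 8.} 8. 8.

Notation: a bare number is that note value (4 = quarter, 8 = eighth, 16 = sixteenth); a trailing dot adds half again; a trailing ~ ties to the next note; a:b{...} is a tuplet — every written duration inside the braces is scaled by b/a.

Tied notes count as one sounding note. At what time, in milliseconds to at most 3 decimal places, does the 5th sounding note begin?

1. 0.0ms @ 0 + 918.367ms (3/2)
2. 918.367ms @ 3/2 + 918.367ms (3/2)
3. 1836.735ms @ 3 + 918.367ms (3/2)
4. 2755.102ms @ 9/2 + 918.367ms (3/2)
5. 3673.469ms @ 6 + 612.245ms (1)
6. 4285.714ms @ 7 + 612.245ms (1)
7. 4897.959ms @ 8 + 612.245ms (1)
8. 5510.204ms @ 9 + 918.367ms (3/2)
9. 6428.571ms @ 21/2 + 918.367ms (3/2)

note 5 onset = 6b = 3673.469ms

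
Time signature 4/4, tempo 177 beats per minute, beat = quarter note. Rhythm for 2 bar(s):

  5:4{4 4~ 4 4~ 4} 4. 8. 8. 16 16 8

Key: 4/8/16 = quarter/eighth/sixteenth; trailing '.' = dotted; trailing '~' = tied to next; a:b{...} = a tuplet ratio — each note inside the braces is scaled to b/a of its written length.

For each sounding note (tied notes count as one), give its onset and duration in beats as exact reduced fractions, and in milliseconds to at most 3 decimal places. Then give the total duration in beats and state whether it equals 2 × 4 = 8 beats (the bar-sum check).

1) 0.0ms=0b +271.186ms=4/5b
2) 271.186ms=4/5b +542.373ms=8/5b
3) 813.559ms=12/5b +542.373ms=8/5b
4) 1355.932ms=4b +508.475ms=3/2b
5) 1864.407ms=11/2b +254.237ms=3/4b
6) 2118.644ms=25/4b +254.237ms=3/4b
7) 2372.881ms=7b +84.746ms=1/4b
8) 2457.627ms=29/4b +84.746ms=1/4b
9) 2542.373ms=15/2b +169.492ms=1/2b
Σ=8b of 8 (177bpm 4/4) — PASS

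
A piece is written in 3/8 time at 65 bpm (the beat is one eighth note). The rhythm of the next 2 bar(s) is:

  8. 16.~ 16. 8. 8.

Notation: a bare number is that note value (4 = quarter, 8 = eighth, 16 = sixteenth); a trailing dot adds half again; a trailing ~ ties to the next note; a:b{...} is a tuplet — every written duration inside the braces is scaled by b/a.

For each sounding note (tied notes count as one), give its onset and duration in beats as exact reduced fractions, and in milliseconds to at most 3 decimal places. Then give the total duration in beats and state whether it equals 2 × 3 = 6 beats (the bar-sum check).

1) 0.0ms=0b +1384.615ms=3/2b
2) 1384.615ms=3/2b +1384.615ms=3/2b
3) 2769.231ms=3b +1384.615ms=3/2b
4) 4153.846ms=9/2b +1384.615ms=3/2b
Σ=6b of 6 (65bpm 3/8) — PASS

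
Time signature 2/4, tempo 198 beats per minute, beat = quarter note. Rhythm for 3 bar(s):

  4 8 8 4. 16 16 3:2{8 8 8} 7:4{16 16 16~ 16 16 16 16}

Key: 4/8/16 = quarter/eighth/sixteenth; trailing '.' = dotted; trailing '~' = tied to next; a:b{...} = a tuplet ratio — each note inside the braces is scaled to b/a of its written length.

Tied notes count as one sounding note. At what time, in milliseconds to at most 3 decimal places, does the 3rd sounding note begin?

1. 0.0ms @ 0 + 303.03ms (1)
2. 303.03ms @ 1 + 151.515ms (1/2)
3. 454.545ms @ 3/2 + 151.515ms (1/2)
4. 606.061ms @ 2 + 454.545ms (3/2)
5. 1060.606ms @ 7/2 + 75.758ms (1/4)
6. 1136.364ms @ 15/4 + 75.758ms (1/4)
7. 1212.121ms @ 4 + 101.01ms (1/3)
8. 1313.131ms @ 13/3 + 101.01ms (1/3)
9. 1414.141ms @ 14/3 + 101.01ms (1/3)
10. 1515.152ms @ 5 + 43.29ms (1/7)
11. 1558.442ms @ 36/7 + 43.29ms (1/7)
12. 1601.732ms @ 37/7 + 86.58ms (2/7)
13. 1688.312ms @ 39/7 + 43.29ms (1/7)
14. 1731.602ms @ 40/7 + 43.29ms (1/7)
15. 1774.892ms @ 41/7 + 43.29ms (1/7)

note 3 onset = 3/2b = 454.545ms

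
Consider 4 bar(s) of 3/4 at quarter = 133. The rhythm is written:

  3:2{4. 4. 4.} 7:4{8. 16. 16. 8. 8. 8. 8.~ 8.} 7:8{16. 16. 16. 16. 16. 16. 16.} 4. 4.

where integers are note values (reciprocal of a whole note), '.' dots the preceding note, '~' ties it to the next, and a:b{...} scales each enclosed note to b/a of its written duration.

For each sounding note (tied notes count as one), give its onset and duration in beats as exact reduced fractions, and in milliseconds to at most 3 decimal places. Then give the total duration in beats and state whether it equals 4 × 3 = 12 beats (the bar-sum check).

1) 0.0ms=0b +451.128ms=1b
2) 451.128ms=1b +451.128ms=1b
3) 902.256ms=2b +451.128ms=1b
4) 1353.383ms=3b +193.34ms=3/7b
5) 1546.724ms=24/7b +96.67ms=3/14b
6) 1643.394ms=51/14b +96.67ms=3/14b
7) 1740.064ms=27/7b +193.34ms=3/7b
8) 1933.405ms=30/7b +193.34ms=3/7b
9) 2126.745ms=33/7b +193.34ms=3/7b
10) 2320.086ms=36/7b +386.681ms=6/7b
11) 2706.767ms=6b +193.34ms=3/7b
12) 2900.107ms=45/7b +193.34ms=3/7b
13) 3093.448ms=48/7b +193.34ms=3/7b
14) 3286.788ms=51/7b +193.34ms=3/7b
15) 3480.129ms=54/7b +193.34ms=3/7b
16) 3673.469ms=57/7b +193.34ms=3/7b
17) 3866.81ms=60/7b +193.34ms=3/7b
18) 4060.15ms=9b +676.692ms=3/2b
19) 4736.842ms=21/2b +676.692ms=3/2b
Σ=12b of 12 (133bpm 3/4) — PASS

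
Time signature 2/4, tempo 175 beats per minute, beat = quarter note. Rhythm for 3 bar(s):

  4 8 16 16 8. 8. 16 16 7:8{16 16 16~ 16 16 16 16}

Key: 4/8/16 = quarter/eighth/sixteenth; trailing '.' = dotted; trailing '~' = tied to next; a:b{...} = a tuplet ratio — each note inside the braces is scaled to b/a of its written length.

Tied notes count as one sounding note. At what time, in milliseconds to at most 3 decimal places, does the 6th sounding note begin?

1. 0.0ms @ 0 + 342.857ms (1)
2. 342.857ms @ 1 + 171.429ms (1/2)
3. 514.286ms @ 3/2 + 85.714ms (1/4)
4. 600.0ms @ 7/4 + 85.714ms (1/4)
5. 685.714ms @ 2 + 257.143ms (3/4)
6. 942.857ms @ 11/4 + 257.143ms (3/4)
7. 1200.0ms @ 7/2 + 85.714ms (1/4)
8. 1285.714ms @ 15/4 + 85.714ms (1/4)
9. 1371.429ms @ 4 + 97.959ms (2/7)
10. 1469.388ms @ 30/7 + 97.959ms (2/7)
11. 1567.347ms @ 32/7 + 195.918ms (4/7)
12. 1763.265ms @ 36/7 + 97.959ms (2/7)
13. 1861.224ms @ 38/7 + 97.959ms (2/7)
14. 1959.184ms @ 40/7 + 97.959ms (2/7)

note 6 onset = 11/4b = 942.857ms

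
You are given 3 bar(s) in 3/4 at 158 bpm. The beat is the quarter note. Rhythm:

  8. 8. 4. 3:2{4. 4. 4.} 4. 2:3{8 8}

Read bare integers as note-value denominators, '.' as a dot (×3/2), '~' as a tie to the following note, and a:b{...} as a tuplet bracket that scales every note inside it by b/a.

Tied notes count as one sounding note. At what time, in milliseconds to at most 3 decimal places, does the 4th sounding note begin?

1. 0.0ms @ 0 + 284.81ms (3/4)
2. 284.81ms @ 3/4 + 284.81ms (3/4)
3. 569.62ms @ 3/2 + 569.62ms (3/2)
4. 1139.241ms @ 3 + 379.747ms (1)
5. 1518.987ms @ 4 + 379.747ms (1)
6. 1898.734ms @ 5 + 379.747ms (1)
7. 2278.481ms @ 6 + 569.62ms (3/2)
8. 2848.101ms @ 15/2 + 284.81ms (3/4)
9. 3132.911ms @ 33/4 + 284.81ms (3/4)

note 4 onset = 3b = 1139.241ms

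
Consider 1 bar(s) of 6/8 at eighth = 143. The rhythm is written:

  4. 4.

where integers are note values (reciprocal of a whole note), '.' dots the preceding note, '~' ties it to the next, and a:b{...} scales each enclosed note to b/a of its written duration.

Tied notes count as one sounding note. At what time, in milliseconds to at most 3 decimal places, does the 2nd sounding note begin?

note 2 onset = 3b = 1258.741ms

1. 0.0ms @ 0 + 1258.741ms (3)
2. 1258.741ms @ 3 + 1258.741ms (3)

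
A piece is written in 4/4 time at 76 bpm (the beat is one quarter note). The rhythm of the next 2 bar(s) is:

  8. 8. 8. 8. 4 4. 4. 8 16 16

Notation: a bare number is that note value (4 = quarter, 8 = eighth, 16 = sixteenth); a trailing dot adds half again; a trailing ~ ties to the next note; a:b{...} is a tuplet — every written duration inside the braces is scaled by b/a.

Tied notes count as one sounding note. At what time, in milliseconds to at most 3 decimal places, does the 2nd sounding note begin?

1. 0.0ms @ 0 + 592.105ms (3/4)
2. 592.105ms @ 3/4 + 592.105ms (3/4)
3. 1184.211ms @ 3/2 + 592.105ms (3/4)
4. 1776.316ms @ 9/4 + 592.105ms (3/4)
5. 2368.421ms @ 3 + 789.474ms (1)
6. 3157.895ms @ 4 + 1184.211ms (3/2)
7. 4342.105ms @ 11/2 + 1184.211ms (3/2)
8. 5526.316ms @ 7 + 394.737ms (1/2)
9. 5921.053ms @ 15/2 + 197.368ms (1/4)
10. 6118.421ms @ 31/4 + 197.368ms (1/4)

note 2 onset = 3/4b = 592.105ms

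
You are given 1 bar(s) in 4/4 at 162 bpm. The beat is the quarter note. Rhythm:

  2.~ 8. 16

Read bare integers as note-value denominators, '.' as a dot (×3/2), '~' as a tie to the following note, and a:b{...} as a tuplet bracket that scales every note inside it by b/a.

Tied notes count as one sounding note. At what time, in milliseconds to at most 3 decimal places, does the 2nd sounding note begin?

note 2 onset = 15/4b = 1388.889ms

1. 0.0ms @ 0 + 1388.889ms (15/4)
2. 1388.889ms @ 15/4 + 92.593ms (1/4)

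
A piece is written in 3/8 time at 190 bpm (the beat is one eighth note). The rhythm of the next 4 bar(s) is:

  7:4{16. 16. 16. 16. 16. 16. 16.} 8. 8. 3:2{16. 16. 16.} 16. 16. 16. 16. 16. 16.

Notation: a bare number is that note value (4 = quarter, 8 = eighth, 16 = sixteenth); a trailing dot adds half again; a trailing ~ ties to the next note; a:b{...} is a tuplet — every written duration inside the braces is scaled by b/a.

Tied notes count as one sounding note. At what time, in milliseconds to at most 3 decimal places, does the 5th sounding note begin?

1. 0.0ms @ 0 + 135.338ms (3/7)
2. 135.338ms @ 3/7 + 135.338ms (3/7)
3. 270.677ms @ 6/7 + 135.338ms (3/7)
4. 406.015ms @ 9/7 + 135.338ms (3/7)
5. 541.353ms @ 12/7 + 135.338ms (3/7)
6. 676.692ms @ 15/7 + 135.338ms (3/7)
7. 812.03ms @ 18/7 + 135.338ms (3/7)
8. 947.368ms @ 3 + 473.684ms (3/2)
9. 1421.053ms @ 9/2 + 473.684ms (3/2)
10. 1894.737ms @ 6 + 157.895ms (1/2)
11. 2052.632ms @ 13/2 + 157.895ms (1/2)
12. 2210.526ms @ 7 + 157.895ms (1/2)
13. 2368.421ms @ 15/2 + 236.842ms (3/4)
14. 2605.263ms @ 33/4 + 236.842ms (3/4)
15. 2842.105ms @ 9 + 236.842ms (3/4)
16. 3078.947ms @ 39/4 + 236.842ms (3/4)
17. 3315.789ms @ 21/2 + 236.842ms (3/4)
18. 3552.632ms @ 45/4 + 236.842ms (3/4)

note 5 onset = 12/7b = 541.353ms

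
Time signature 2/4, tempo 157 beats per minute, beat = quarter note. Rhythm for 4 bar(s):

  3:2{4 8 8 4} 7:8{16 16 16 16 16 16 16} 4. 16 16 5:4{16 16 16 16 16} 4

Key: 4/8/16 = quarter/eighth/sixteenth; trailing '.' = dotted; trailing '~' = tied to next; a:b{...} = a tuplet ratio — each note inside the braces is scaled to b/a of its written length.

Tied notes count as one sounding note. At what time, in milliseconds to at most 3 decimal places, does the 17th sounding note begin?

note 17 onset = 32/5b = 2445.86ms

1. 0.0ms @ 0 + 254.777ms (2/3)
2. 254.777ms @ 2/3 + 127.389ms (1/3)
3. 382.166ms @ 1 + 127.389ms (1/3)
4. 509.554ms @ 4/3 + 254.777ms (2/3)
5. 764.331ms @ 2 + 109.19ms (2/7)
6. 873.521ms @ 16/7 + 109.19ms (2/7)
7. 982.712ms @ 18/7 + 109.19ms (2/7)
8. 1091.902ms @ 20/7 + 109.19ms (2/7)
9. 1201.092ms @ 22/7 + 109.19ms (2/7)
10. 1310.282ms @ 24/7 + 109.19ms (2/7)
11. 1419.472ms @ 26/7 + 109.19ms (2/7)
12. 1528.662ms @ 4 + 573.248ms (3/2)
13. 2101.911ms @ 11/2 + 95.541ms (1/4)
14. 2197.452ms @ 23/4 + 95.541ms (1/4)
15. 2292.994ms @ 6 + 76.433ms (1/5)
16. 2369.427ms @ 31/5 + 76.433ms (1/5)
17. 2445.86ms @ 32/5 + 76.433ms (1/5)
18. 2522.293ms @ 33/5 + 76.433ms (1/5)
19. 2598.726ms @ 34/5 + 76.433ms (1/5)
20. 2675.159ms @ 7 + 382.166ms (1)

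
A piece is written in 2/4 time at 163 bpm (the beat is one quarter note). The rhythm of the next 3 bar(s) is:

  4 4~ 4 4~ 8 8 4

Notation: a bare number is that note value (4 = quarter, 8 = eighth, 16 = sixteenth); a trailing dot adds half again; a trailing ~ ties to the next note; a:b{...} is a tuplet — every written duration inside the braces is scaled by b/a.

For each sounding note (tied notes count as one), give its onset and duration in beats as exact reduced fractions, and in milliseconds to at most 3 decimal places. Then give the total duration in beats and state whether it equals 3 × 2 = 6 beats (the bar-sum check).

1) 0.0ms=0b +368.098ms=1b
2) 368.098ms=1b +736.196ms=2b
3) 1104.294ms=3b +552.147ms=3/2b
4) 1656.442ms=9/2b +184.049ms=1/2b
5) 1840.491ms=5b +368.098ms=1b
Σ=6b of 6 (163bpm 2/4) — PASS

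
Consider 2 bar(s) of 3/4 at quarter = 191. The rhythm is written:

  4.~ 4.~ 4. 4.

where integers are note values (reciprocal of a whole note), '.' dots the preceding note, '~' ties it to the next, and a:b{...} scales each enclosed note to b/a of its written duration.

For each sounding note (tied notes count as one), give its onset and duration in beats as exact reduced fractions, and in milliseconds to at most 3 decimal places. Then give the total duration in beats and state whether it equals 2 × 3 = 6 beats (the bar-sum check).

1) 0.0ms=0b +1413.613ms=9/2b
2) 1413.613ms=9/2b +471.204ms=3/2b
Σ=6b of 6 (191bpm 3/4) — PASS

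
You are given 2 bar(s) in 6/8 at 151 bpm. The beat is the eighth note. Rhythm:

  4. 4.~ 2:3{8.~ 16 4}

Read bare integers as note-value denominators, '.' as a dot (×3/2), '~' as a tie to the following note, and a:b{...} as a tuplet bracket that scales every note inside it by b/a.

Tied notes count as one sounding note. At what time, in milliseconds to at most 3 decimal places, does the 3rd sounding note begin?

1. 0.0ms @ 0 + 1192.053ms (3)
2. 1192.053ms @ 3 + 2384.106ms (6)
3. 3576.159ms @ 9 + 1192.053ms (3)

note 3 onset = 9b = 3576.159ms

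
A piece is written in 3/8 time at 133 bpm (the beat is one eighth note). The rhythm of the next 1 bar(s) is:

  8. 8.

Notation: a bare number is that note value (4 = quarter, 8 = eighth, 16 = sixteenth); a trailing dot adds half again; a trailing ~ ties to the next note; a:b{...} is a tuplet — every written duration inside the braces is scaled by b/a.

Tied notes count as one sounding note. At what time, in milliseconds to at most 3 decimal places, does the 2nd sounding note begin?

note 2 onset = 3/2b = 676.692ms

1. 0.0ms @ 0 + 676.692ms (3/2)
2. 676.692ms @ 3/2 + 676.692ms (3/2)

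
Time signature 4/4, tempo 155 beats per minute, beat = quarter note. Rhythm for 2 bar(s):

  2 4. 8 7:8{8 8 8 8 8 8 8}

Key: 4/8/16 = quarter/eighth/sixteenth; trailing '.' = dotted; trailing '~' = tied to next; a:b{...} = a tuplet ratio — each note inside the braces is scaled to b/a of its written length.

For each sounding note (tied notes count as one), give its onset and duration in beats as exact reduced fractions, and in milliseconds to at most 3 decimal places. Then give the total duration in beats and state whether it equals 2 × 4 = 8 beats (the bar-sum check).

1) 0.0ms=0b +774.194ms=2b
2) 774.194ms=2b +580.645ms=3/2b
3) 1354.839ms=7/2b +193.548ms=1/2b
4) 1548.387ms=4b +221.198ms=4/7b
5) 1769.585ms=32/7b +221.198ms=4/7b
6) 1990.783ms=36/7b +221.198ms=4/7b
7) 2211.982ms=40/7b +221.198ms=4/7b
8) 2433.18ms=44/7b +221.198ms=4/7b
9) 2654.378ms=48/7b +221.198ms=4/7b
10) 2875.576ms=52/7b +221.198ms=4/7b
Σ=8b of 8 (155bpm 4/4) — PASS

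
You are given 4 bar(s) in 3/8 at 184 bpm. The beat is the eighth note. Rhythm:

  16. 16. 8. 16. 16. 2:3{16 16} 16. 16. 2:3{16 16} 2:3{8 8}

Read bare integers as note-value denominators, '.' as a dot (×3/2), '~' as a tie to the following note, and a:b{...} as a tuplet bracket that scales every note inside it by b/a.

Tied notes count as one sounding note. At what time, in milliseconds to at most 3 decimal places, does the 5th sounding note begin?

1. 0.0ms @ 0 + 244.565ms (3/4)
2. 244.565ms @ 3/4 + 244.565ms (3/4)
3. 489.13ms @ 3/2 + 489.13ms (3/2)
4. 978.261ms @ 3 + 244.565ms (3/4)
5. 1222.826ms @ 15/4 + 244.565ms (3/4)
6. 1467.391ms @ 9/2 + 244.565ms (3/4)
7. 1711.957ms @ 21/4 + 244.565ms (3/4)
8. 1956.522ms @ 6 + 244.565ms (3/4)
9. 2201.087ms @ 27/4 + 244.565ms (3/4)
10. 2445.652ms @ 15/2 + 244.565ms (3/4)
11. 2690.217ms @ 33/4 + 244.565ms (3/4)
12. 2934.783ms @ 9 + 489.13ms (3/2)
13. 3423.913ms @ 21/2 + 489.13ms (3/2)

note 5 onset = 15/4b = 1222.826ms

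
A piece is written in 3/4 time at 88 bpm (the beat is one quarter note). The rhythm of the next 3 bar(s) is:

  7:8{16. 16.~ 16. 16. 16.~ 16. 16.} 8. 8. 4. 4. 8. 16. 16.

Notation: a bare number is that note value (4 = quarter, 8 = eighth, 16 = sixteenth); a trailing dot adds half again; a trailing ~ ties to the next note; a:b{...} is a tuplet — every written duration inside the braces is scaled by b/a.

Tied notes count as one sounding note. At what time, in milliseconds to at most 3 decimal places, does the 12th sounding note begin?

1. 0.0ms @ 0 + 292.208ms (3/7)
2. 292.208ms @ 3/7 + 584.416ms (6/7)
3. 876.623ms @ 9/7 + 292.208ms (3/7)
4. 1168.831ms @ 12/7 + 584.416ms (6/7)
5. 1753.247ms @ 18/7 + 292.208ms (3/7)
6. 2045.455ms @ 3 + 511.364ms (3/4)
7. 2556.818ms @ 15/4 + 511.364ms (3/4)
8. 3068.182ms @ 9/2 + 1022.727ms (3/2)
9. 4090.909ms @ 6 + 1022.727ms (3/2)
10. 5113.636ms @ 15/2 + 511.364ms (3/4)
11. 5625.0ms @ 33/4 + 255.682ms (3/8)
12. 5880.682ms @ 69/8 + 255.682ms (3/8)

note 12 onset = 69/8b = 5880.682ms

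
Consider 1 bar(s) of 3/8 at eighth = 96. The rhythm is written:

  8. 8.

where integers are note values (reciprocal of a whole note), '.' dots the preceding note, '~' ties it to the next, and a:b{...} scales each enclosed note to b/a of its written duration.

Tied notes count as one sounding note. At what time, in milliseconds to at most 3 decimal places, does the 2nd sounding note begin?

1. 0.0ms @ 0 + 937.5ms (3/2)
2. 937.5ms @ 3/2 + 937.5ms (3/2)

note 2 onset = 3/2b = 937.5ms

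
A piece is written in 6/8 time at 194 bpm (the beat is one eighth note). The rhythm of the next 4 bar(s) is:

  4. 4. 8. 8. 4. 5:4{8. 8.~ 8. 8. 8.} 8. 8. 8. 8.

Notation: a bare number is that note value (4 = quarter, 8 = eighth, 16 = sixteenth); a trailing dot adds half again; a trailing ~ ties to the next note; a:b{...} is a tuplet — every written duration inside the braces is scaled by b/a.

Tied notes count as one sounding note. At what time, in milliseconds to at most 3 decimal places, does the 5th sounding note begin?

1. 0.0ms @ 0 + 927.835ms (3)
2. 927.835ms @ 3 + 927.835ms (3)
3. 1855.67ms @ 6 + 463.918ms (3/2)
4. 2319.588ms @ 15/2 + 463.918ms (3/2)
5. 2783.505ms @ 9 + 927.835ms (3)
6. 3711.34ms @ 12 + 371.134ms (6/5)
7. 4082.474ms @ 66/5 + 742.268ms (12/5)
8. 4824.742ms @ 78/5 + 371.134ms (6/5)
9. 5195.876ms @ 84/5 + 371.134ms (6/5)
10. 5567.01ms @ 18 + 463.918ms (3/2)
11. 6030.928ms @ 39/2 + 463.918ms (3/2)
12. 6494.845ms @ 21 + 463.918ms (3/2)
13. 6958.763ms @ 45/2 + 463.918ms (3/2)

note 5 onset = 9b = 2783.505ms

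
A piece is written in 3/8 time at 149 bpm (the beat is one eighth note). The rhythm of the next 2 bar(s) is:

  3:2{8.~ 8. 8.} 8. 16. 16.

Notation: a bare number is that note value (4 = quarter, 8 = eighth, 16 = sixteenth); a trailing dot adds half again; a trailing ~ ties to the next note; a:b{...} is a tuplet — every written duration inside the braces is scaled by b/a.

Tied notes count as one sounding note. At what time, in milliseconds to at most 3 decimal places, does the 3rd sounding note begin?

note 3 onset = 3b = 1208.054ms

1. 0.0ms @ 0 + 805.369ms (2)
2. 805.369ms @ 2 + 402.685ms (1)
3. 1208.054ms @ 3 + 604.027ms (3/2)
4. 1812.081ms @ 9/2 + 302.013ms (3/4)
5. 2114.094ms @ 21/4 + 302.013ms (3/4)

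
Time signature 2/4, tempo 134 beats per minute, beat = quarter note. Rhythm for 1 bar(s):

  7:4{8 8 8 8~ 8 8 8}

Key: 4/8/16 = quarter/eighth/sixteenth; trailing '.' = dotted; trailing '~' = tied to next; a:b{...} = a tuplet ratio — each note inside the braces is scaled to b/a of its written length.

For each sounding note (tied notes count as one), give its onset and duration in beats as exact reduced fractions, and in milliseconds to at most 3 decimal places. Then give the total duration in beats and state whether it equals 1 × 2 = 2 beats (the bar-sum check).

1) 0.0ms=0b +127.932ms=2/7b
2) 127.932ms=2/7b +127.932ms=2/7b
3) 255.864ms=4/7b +127.932ms=2/7b
4) 383.795ms=6/7b +255.864ms=4/7b
5) 639.659ms=10/7b +127.932ms=2/7b
6) 767.591ms=12/7b +127.932ms=2/7b
Σ=2b of 2 (134bpm 2/4) — PASS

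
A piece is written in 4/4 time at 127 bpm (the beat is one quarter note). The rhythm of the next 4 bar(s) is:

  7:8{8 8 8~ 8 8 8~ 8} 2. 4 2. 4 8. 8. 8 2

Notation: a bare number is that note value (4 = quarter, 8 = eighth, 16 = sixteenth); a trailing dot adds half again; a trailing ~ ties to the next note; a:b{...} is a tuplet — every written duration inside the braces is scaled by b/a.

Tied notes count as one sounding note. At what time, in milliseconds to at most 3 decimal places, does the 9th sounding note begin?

note 9 onset = 11b = 5196.85ms

1. 0.0ms @ 0 + 269.966ms (4/7)
2. 269.966ms @ 4/7 + 269.966ms (4/7)
3. 539.933ms @ 8/7 + 539.933ms (8/7)
4. 1079.865ms @ 16/7 + 269.966ms (4/7)
5. 1349.831ms @ 20/7 + 539.933ms (8/7)
6. 1889.764ms @ 4 + 1417.323ms (3)
7. 3307.087ms @ 7 + 472.441ms (1)
8. 3779.528ms @ 8 + 1417.323ms (3)
9. 5196.85ms @ 11 + 472.441ms (1)
10. 5669.291ms @ 12 + 354.331ms (3/4)
11. 6023.622ms @ 51/4 + 354.331ms (3/4)
12. 6377.953ms @ 27/2 + 236.22ms (1/2)
13. 6614.173ms @ 14 + 944.882ms (2)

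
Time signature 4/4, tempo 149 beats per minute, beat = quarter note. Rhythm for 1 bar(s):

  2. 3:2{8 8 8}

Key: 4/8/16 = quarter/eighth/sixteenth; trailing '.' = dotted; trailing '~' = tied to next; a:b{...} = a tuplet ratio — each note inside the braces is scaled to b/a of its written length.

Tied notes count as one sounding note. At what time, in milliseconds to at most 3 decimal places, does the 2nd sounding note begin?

note 2 onset = 3b = 1208.054ms

1. 0.0ms @ 0 + 1208.054ms (3)
2. 1208.054ms @ 3 + 134.228ms (1/3)
3. 1342.282ms @ 10/3 + 134.228ms (1/3)
4. 1476.51ms @ 11/3 + 134.228ms (1/3)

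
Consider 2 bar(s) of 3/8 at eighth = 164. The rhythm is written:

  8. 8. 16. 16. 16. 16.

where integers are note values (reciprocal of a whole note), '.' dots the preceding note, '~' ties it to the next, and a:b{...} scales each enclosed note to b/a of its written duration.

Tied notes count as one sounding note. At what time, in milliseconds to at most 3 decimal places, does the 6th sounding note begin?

note 6 onset = 21/4b = 1920.732ms

1. 0.0ms @ 0 + 548.78ms (3/2)
2. 548.78ms @ 3/2 + 548.78ms (3/2)
3. 1097.561ms @ 3 + 274.39ms (3/4)
4. 1371.951ms @ 15/4 + 274.39ms (3/4)
5. 1646.341ms @ 9/2 + 274.39ms (3/4)
6. 1920.732ms @ 21/4 + 274.39ms (3/4)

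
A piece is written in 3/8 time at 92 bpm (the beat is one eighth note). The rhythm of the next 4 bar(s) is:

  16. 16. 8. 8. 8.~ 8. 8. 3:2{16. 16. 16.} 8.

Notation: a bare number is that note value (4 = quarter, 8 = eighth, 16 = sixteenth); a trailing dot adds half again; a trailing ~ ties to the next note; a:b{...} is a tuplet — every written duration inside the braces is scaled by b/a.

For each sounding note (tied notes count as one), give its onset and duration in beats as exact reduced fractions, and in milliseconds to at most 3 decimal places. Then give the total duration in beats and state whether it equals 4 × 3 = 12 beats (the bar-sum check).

1) 0.0ms=0b +489.13ms=3/4b
2) 489.13ms=3/4b +489.13ms=3/4b
3) 978.261ms=3/2b +978.261ms=3/2b
4) 1956.522ms=3b +978.261ms=3/2b
5) 2934.783ms=9/2b +1956.522ms=3b
6) 4891.304ms=15/2b +978.261ms=3/2b
7) 5869.565ms=9b +326.087ms=1/2b
8) 6195.652ms=19/2b +326.087ms=1/2b
9) 6521.739ms=10b +326.087ms=1/2b
10) 6847.826ms=21/2b +978.261ms=3/2b
Σ=12b of 12 (92bpm 3/8) — PASS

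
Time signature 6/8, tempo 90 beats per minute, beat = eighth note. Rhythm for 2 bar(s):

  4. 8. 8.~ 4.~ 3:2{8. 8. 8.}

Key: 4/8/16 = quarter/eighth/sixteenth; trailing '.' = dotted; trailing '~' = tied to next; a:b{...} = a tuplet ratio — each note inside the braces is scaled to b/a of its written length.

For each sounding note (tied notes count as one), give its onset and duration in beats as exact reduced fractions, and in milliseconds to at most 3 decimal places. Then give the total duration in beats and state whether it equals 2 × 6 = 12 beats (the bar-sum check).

1) 0.0ms=0b +2000.0ms=3b
2) 2000.0ms=3b +1000.0ms=3/2b
3) 3000.0ms=9/2b +3666.667ms=11/2b
4) 6666.667ms=10b +666.667ms=1b
5) 7333.333ms=11b +666.667ms=1b
Σ=12b of 12 (90bpm 6/8) — PASS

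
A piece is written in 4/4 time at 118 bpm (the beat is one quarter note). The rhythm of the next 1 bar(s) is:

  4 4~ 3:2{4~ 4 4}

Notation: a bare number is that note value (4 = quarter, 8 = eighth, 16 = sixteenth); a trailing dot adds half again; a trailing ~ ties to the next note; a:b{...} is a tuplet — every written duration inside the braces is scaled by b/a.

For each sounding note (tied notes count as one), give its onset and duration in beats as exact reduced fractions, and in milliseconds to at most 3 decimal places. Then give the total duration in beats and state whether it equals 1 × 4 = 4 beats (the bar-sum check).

1) 0.0ms=0b +508.475ms=1b
2) 508.475ms=1b +1186.441ms=7/3b
3) 1694.915ms=10/3b +338.983ms=2/3b
Σ=4b of 4 (118bpm 4/4) — PASS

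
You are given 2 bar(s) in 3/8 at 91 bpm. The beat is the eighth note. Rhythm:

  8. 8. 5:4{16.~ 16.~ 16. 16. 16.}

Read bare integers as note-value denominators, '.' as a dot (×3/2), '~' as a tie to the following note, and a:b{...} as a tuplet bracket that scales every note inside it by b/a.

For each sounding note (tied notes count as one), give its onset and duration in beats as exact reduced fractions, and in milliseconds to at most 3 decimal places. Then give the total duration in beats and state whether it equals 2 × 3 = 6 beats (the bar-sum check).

1) 0.0ms=0b +989.011ms=3/2b
2) 989.011ms=3/2b +989.011ms=3/2b
3) 1978.022ms=3b +1186.813ms=9/5b
4) 3164.835ms=24/5b +395.604ms=3/5b
5) 3560.44ms=27/5b +395.604ms=3/5b
Σ=6b of 6 (91bpm 3/8) — PASS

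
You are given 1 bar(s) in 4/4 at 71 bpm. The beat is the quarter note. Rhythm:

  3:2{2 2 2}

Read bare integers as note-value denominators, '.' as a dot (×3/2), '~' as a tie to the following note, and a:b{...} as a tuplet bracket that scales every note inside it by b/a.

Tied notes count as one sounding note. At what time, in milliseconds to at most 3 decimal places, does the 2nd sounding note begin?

1. 0.0ms @ 0 + 1126.761ms (4/3)
2. 1126.761ms @ 4/3 + 1126.761ms (4/3)
3. 2253.521ms @ 8/3 + 1126.761ms (4/3)

note 2 onset = 4/3b = 1126.761ms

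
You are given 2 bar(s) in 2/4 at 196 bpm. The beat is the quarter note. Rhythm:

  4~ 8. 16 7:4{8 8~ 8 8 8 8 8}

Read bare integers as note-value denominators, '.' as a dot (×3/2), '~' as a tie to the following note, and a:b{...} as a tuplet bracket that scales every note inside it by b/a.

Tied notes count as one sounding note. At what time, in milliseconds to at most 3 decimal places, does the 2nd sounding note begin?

note 2 onset = 7/4b = 535.714ms

1. 0.0ms @ 0 + 535.714ms (7/4)
2. 535.714ms @ 7/4 + 76.531ms (1/4)
3. 612.245ms @ 2 + 87.464ms (2/7)
4. 699.708ms @ 16/7 + 174.927ms (4/7)
5. 874.636ms @ 20/7 + 87.464ms (2/7)
6. 962.099ms @ 22/7 + 87.464ms (2/7)
7. 1049.563ms @ 24/7 + 87.464ms (2/7)
8. 1137.026ms @ 26/7 + 87.464ms (2/7)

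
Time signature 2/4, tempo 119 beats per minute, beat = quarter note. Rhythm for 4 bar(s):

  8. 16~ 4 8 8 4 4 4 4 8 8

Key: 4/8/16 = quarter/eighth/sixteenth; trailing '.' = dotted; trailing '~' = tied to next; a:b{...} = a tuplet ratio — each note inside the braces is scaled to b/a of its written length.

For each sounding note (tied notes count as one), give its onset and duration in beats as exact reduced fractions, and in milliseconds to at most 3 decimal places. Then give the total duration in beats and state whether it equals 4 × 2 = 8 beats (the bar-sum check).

1) 0.0ms=0b +378.151ms=3/4b
2) 378.151ms=3/4b +630.252ms=5/4b
3) 1008.403ms=2b +252.101ms=1/2b
4) 1260.504ms=5/2b +252.101ms=1/2b
5) 1512.605ms=3b +504.202ms=1b
6) 2016.807ms=4b +504.202ms=1b
7) 2521.008ms=5b +504.202ms=1b
8) 3025.21ms=6b +504.202ms=1b
9) 3529.412ms=7b +252.101ms=1/2b
10) 3781.513ms=15/2b +252.101ms=1/2b
Σ=8b of 8 (119bpm 2/4) — PASS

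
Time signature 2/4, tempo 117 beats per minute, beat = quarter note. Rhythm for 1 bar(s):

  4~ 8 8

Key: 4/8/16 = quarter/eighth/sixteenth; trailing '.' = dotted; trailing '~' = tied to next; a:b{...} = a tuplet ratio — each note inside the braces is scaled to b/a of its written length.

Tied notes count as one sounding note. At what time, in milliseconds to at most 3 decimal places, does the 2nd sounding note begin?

note 2 onset = 3/2b = 769.231ms

1. 0.0ms @ 0 + 769.231ms (3/2)
2. 769.231ms @ 3/2 + 256.41ms (1/2)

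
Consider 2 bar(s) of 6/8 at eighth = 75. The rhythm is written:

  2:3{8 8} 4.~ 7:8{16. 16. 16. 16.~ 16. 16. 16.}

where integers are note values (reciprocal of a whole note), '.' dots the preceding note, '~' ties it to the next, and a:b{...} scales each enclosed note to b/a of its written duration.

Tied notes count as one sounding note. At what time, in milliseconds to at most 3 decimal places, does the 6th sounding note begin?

note 6 onset = 60/7b = 6857.143ms

1. 0.0ms @ 0 + 1200.0ms (3/2)
2. 1200.0ms @ 3/2 + 1200.0ms (3/2)
3. 2400.0ms @ 3 + 3085.714ms (27/7)
4. 5485.714ms @ 48/7 + 685.714ms (6/7)
5. 6171.429ms @ 54/7 + 685.714ms (6/7)
6. 6857.143ms @ 60/7 + 1371.429ms (12/7)
7. 8228.571ms @ 72/7 + 685.714ms (6/7)
8. 8914.286ms @ 78/7 + 685.714ms (6/7)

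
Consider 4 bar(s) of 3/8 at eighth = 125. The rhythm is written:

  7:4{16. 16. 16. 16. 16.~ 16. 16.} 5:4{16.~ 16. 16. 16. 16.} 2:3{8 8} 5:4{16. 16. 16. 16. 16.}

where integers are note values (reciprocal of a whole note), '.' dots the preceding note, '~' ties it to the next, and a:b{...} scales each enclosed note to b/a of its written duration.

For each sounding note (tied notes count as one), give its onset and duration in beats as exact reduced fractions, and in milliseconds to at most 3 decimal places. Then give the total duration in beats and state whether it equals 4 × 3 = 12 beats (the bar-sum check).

1) 0.0ms=0b +205.714ms=3/7b
2) 205.714ms=3/7b +205.714ms=3/7b
3) 411.429ms=6/7b +205.714ms=3/7b
4) 617.143ms=9/7b +205.714ms=3/7b
5) 822.857ms=12/7b +411.429ms=6/7b
6) 1234.286ms=18/7b +205.714ms=3/7b
7) 1440.0ms=3b +576.0ms=6/5b
8) 2016.0ms=21/5b +288.0ms=3/5b
9) 2304.0ms=24/5b +288.0ms=3/5b
10) 2592.0ms=27/5b +288.0ms=3/5b
11) 2880.0ms=6b +720.0ms=3/2b
12) 3600.0ms=15/2b +720.0ms=3/2b
13) 4320.0ms=9b +288.0ms=3/5b
14) 4608.0ms=48/5b +288.0ms=3/5b
15) 4896.0ms=51/5b +288.0ms=3/5b
16) 5184.0ms=54/5b +288.0ms=3/5b
17) 5472.0ms=57/5b +288.0ms=3/5b
Σ=12b of 12 (125bpm 3/8) — PASS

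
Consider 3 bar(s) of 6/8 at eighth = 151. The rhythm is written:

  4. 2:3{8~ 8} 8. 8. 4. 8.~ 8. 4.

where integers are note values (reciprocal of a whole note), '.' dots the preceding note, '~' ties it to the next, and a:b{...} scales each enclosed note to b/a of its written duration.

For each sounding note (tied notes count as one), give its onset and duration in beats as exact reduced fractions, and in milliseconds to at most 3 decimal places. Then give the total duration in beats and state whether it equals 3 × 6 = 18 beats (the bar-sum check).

1) 0.0ms=0b +1192.053ms=3b
2) 1192.053ms=3b +1192.053ms=3b
3) 2384.106ms=6b +596.026ms=3/2b
4) 2980.132ms=15/2b +596.026ms=3/2b
5) 3576.159ms=9b +1192.053ms=3b
6) 4768.212ms=12b +1192.053ms=3b
7) 5960.265ms=15b +1192.053ms=3b
Σ=18b of 18 (151bpm 6/8) — PASS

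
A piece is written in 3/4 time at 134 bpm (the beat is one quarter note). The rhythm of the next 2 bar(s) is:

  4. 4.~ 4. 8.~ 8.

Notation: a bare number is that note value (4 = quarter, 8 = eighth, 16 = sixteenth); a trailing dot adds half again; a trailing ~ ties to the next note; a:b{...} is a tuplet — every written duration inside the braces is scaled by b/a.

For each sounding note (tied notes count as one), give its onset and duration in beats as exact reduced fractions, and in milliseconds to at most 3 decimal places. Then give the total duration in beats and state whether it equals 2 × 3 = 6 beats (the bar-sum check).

1) 0.0ms=0b +671.642ms=3/2b
2) 671.642ms=3/2b +1343.284ms=3b
3) 2014.925ms=9/2b +671.642ms=3/2b
Σ=6b of 6 (134bpm 3/4) — PASS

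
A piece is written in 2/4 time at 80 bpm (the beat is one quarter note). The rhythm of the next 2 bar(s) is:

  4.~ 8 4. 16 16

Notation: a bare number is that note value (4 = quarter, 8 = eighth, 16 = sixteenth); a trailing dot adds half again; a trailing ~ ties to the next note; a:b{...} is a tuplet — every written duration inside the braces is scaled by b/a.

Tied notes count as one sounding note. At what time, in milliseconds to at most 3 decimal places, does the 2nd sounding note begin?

note 2 onset = 2b = 1500.0ms

1. 0.0ms @ 0 + 1500.0ms (2)
2. 1500.0ms @ 2 + 1125.0ms (3/2)
3. 2625.0ms @ 7/2 + 187.5ms (1/4)
4. 2812.5ms @ 15/4 + 187.5ms (1/4)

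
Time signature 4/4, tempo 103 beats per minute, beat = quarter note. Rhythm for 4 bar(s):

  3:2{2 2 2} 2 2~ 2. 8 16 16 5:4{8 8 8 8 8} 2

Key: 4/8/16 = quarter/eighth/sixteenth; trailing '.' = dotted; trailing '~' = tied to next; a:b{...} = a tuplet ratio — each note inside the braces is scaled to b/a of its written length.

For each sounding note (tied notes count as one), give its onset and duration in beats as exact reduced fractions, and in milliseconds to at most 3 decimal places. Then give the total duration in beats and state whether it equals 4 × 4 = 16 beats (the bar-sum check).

1) 0.0ms=0b +776.699ms=4/3b
2) 776.699ms=4/3b +776.699ms=4/3b
3) 1553.398ms=8/3b +776.699ms=4/3b
4) 2330.097ms=4b +1165.049ms=2b
5) 3495.146ms=6b +2912.621ms=5b
6) 6407.767ms=11b +291.262ms=1/2b
7) 6699.029ms=23/2b +145.631ms=1/4b
8) 6844.66ms=47/4b +145.631ms=1/4b
9) 6990.291ms=12b +233.01ms=2/5b
10) 7223.301ms=62/5b +233.01ms=2/5b
11) 7456.311ms=64/5b +233.01ms=2/5b
12) 7689.32ms=66/5b +233.01ms=2/5b
13) 7922.33ms=68/5b +233.01ms=2/5b
14) 8155.34ms=14b +1165.049ms=2b
Σ=16b of 16 (103bpm 4/4) — PASS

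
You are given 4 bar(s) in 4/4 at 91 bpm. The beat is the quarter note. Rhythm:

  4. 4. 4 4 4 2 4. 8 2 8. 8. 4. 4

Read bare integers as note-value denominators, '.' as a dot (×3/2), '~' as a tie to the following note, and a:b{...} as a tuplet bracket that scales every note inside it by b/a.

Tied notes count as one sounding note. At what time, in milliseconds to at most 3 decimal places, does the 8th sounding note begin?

note 8 onset = 19/2b = 6263.736ms

1. 0.0ms @ 0 + 989.011ms (3/2)
2. 989.011ms @ 3/2 + 989.011ms (3/2)
3. 1978.022ms @ 3 + 659.341ms (1)
4. 2637.363ms @ 4 + 659.341ms (1)
5. 3296.703ms @ 5 + 659.341ms (1)
6. 3956.044ms @ 6 + 1318.681ms (2)
7. 5274.725ms @ 8 + 989.011ms (3/2)
8. 6263.736ms @ 19/2 + 329.67ms (1/2)
9. 6593.407ms @ 10 + 1318.681ms (2)
10. 7912.088ms @ 12 + 494.505ms (3/4)
11. 8406.593ms @ 51/4 + 494.505ms (3/4)
12. 8901.099ms @ 27/2 + 989.011ms (3/2)
13. 9890.11ms @ 15 + 659.341ms (1)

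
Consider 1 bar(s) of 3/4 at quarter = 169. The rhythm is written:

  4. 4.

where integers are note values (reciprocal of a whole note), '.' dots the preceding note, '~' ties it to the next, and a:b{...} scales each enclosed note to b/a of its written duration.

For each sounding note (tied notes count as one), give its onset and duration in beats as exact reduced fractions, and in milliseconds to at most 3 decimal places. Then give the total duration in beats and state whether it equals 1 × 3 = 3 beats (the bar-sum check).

1) 0.0ms=0b +532.544ms=3/2b
2) 532.544ms=3/2b +532.544ms=3/2b
Σ=3b of 3 (169bpm 3/4) — PASS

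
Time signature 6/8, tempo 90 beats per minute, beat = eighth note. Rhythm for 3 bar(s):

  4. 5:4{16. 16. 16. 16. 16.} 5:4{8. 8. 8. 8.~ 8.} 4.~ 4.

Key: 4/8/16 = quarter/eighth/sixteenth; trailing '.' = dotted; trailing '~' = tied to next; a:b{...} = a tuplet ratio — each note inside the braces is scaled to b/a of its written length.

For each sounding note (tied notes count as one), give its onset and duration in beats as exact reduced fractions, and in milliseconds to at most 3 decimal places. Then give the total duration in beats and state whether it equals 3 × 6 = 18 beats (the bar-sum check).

1) 0.0ms=0b +2000.0ms=3b
2) 2000.0ms=3b +400.0ms=3/5b
3) 2400.0ms=18/5b +400.0ms=3/5b
4) 2800.0ms=21/5b +400.0ms=3/5b
5) 3200.0ms=24/5b +400.0ms=3/5b
6) 3600.0ms=27/5b +400.0ms=3/5b
7) 4000.0ms=6b +800.0ms=6/5b
8) 4800.0ms=36/5b +800.0ms=6/5b
9) 5600.0ms=42/5b +800.0ms=6/5b
10) 6400.0ms=48/5b +1600.0ms=12/5b
11) 8000.0ms=12b +4000.0ms=6b
Σ=18b of 18 (90bpm 6/8) — PASS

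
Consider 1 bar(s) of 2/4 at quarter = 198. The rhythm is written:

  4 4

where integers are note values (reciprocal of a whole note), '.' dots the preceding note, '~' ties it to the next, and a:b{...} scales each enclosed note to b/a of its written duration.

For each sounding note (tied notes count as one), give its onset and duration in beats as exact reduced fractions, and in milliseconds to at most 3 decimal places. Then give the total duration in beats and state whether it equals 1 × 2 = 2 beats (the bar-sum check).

1) 0.0ms=0b +303.03ms=1b
2) 303.03ms=1b +303.03ms=1b
Σ=2b of 2 (198bpm 2/4) — PASS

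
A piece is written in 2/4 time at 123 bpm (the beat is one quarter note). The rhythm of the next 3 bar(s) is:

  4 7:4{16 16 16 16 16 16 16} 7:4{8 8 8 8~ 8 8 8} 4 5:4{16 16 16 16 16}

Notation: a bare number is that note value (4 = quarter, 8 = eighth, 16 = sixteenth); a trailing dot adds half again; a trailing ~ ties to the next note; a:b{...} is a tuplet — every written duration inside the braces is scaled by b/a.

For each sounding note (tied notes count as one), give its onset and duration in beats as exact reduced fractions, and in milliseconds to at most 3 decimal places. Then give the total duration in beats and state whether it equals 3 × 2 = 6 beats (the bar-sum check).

1) 0.0ms=0b +487.805ms=1b
2) 487.805ms=1b +69.686ms=1/7b
3) 557.491ms=8/7b +69.686ms=1/7b
4) 627.178ms=9/7b +69.686ms=1/7b
5) 696.864ms=10/7b +69.686ms=1/7b
6) 766.551ms=11/7b +69.686ms=1/7b
7) 836.237ms=12/7b +69.686ms=1/7b
8) 905.923ms=13/7b +69.686ms=1/7b
9) 975.61ms=2b +139.373ms=2/7b
10) 1114.983ms=16/7b +139.373ms=2/7b
11) 1254.355ms=18/7b +139.373ms=2/7b
12) 1393.728ms=20/7b +278.746ms=4/7b
13) 1672.474ms=24/7b +139.373ms=2/7b
14) 1811.847ms=26/7b +139.373ms=2/7b
15) 1951.22ms=4b +487.805ms=1b
16) 2439.024ms=5b +97.561ms=1/5b
17) 2536.585ms=26/5b +97.561ms=1/5b
18) 2634.146ms=27/5b +97.561ms=1/5b
19) 2731.707ms=28/5b +97.561ms=1/5b
20) 2829.268ms=29/5b +97.561ms=1/5b
Σ=6b of 6 (123bpm 2/4) — PASS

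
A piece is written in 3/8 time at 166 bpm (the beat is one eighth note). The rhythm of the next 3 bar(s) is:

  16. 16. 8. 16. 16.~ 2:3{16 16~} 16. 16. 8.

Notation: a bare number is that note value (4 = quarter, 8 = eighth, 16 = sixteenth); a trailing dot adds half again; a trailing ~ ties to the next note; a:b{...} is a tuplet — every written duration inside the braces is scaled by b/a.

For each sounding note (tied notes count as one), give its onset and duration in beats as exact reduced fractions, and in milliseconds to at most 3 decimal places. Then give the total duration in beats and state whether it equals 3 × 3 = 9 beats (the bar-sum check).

1) 0.0ms=0b +271.084ms=3/4b
2) 271.084ms=3/4b +271.084ms=3/4b
3) 542.169ms=3/2b +542.169ms=3/2b
4) 1084.337ms=3b +271.084ms=3/4b
5) 1355.422ms=15/4b +542.169ms=3/2b
6) 1897.59ms=21/4b +542.169ms=3/2b
7) 2439.759ms=27/4b +271.084ms=3/4b
8) 2710.843ms=15/2b +542.169ms=3/2b
Σ=9b of 9 (166bpm 3/8) — PASS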